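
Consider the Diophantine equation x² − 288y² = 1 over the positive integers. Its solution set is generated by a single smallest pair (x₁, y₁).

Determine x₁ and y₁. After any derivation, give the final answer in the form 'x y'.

17 1

[16; 1,32] for √288; ℓ=2 ⇒ convergent index 1
a_0=16:  p_0=16·1+0=16,  q_0=16·0+1=1
a_1=1:  p_1=1·16+1=17,  q_1=1·1+0=1
fundamental: x₁=17, y₁=1  (since 289 − 288·1 = 1)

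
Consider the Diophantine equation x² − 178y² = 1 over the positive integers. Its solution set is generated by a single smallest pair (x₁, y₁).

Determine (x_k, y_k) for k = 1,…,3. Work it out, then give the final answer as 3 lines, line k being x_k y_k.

1601 120
5126401 384240
16414734401 1230336360

√178 = [13; 2,1,12,1,2,26, …], period ℓ=6 (even) → k=5
i=0: a=13 ⇒ p=13, q=1
i=1: a=2 ⇒ p=27, q=2
…
i=4: a=1 ⇒ p=547, q=41
i=5: a=2 ⇒ p=1601, q=120
→ (1601, 120).  Check: 1601²=2563201, 178·120²=2563200, difference 1.
(1601+120√178)^2 = 5126401 + 384240√178
(1601+120√178)^3 = 16414734401 + 1230336360√178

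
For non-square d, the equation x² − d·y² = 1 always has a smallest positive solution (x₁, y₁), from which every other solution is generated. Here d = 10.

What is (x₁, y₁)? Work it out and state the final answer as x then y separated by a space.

19 6

√10 = [3; 6, …], period ℓ=1 (odd) → k=1
i=0: a=3 ⇒ p=3, q=1
i=1: a=6 ⇒ p=19, q=6
(x₁, y₁) = (19, 6);  19² − 10·6² = 1 ✓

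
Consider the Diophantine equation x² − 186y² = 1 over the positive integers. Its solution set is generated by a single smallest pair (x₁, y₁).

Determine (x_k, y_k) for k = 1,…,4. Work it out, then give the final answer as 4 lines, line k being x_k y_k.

7501 550
112530001 8251100
1688175067501 123783001650
25326002250120001 1856992582502200

[13; 1,1,1,3,4,3,1,1,1,26] for √186; ℓ=10 ⇒ convergent index 9
step 0: (13, 1)  from 13·(1,0) + (0,1)
step 1: (14, 1)  from 1·(13,1) + (1,0)
…
step 3: (41, 3)  from 1·(27,2) + (14,1)
step 4: (150, 11)  from 3·(41,3) + (27,2)
step 5: (641, 47)  from 4·(150,11) + (41,3)
…
step 7: (2714, 199)  from 1·(2073,152) + (641,47)
step 8: (4787, 351)  from 1·(2714,199) + (2073,152)
step 9: (7501, 550)  from 1·(4787,351) + (2714,199)
fundamental: x₁=7501, y₁=550  (since 56265001 − 186·302500 = 1)
k=2:  x_2 = 7501·7501+186·550·550 = 112530001,  y_2 = 7501·550+550·7501 = 8251100
k=3:  x_3 = 7501·112530001+186·550·8251100 = 1688175067501,  y_3 = 7501·8251100+550·112530001 = 123783001650
k=4:  x_4 = 7501·1688175067501+186·550·123783001650 = 25326002250120001,  y_4 = 7501·123783001650+550·1688175067501 = 1856992582502200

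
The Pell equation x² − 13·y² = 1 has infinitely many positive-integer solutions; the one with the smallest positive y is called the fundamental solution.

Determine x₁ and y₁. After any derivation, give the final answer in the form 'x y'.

d=13: √d = [3; 1,1,1,1,6] (ℓ=5, odd), read p_9/q_9
step 0: (3, 1)  from 3·(1,0) + (0,1)
…
step 2: (7, 2)  from 1·(4,1) + (3,1)
step 3: (11, 3)  from 1·(7,2) + (4,1)
step 4: (18, 5)  from 1·(11,3) + (7,2)
…
step 7: (256, 71)  from 1·(137,38) + (119,33)
step 8: (393, 109)  from 1·(256,71) + (137,38)
step 9: (649, 180)  from 1·(393,109) + (256,71)
→ (649, 180).  Check: 649²=421201, 13·180²=421200, difference 1.

649 180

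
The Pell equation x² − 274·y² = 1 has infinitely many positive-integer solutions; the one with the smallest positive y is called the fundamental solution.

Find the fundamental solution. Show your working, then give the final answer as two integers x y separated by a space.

3959299 239190

[16; 1,1,4,4,1,1,32] for √274; ℓ=7 ⇒ convergent index 13
i=0: a=16 ⇒ p=16, q=1
i=1: a=1 ⇒ p=17, q=1
i=2: a=1 ⇒ p=33, q=2
…
i=4: a=4 ⇒ p=629, q=38
i=5: a=1 ⇒ p=778, q=47
i=6: a=1 ⇒ p=1407, q=85
i=7: a=32 ⇒ p=45802, q=2767
i=8: a=1 ⇒ p=47209, q=2852
i=9: a=1 ⇒ p=93011, q=5619
i=10: a=4 ⇒ p=419253, q=25328
…
i=12: a=1 ⇒ p=2189276, q=132259
i=13: a=1 ⇒ p=3959299, q=239190
→ (3959299, 239190).  Check: 3959299²=15676048571401, 274·239190²=15676048571400, difference 1.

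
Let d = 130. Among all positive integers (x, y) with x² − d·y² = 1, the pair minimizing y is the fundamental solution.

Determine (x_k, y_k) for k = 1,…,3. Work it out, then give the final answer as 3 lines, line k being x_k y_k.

6499 570
84474001 7408860
1097993058499 96300361710

[11; 2,2,22] for √130; ℓ=3 ⇒ convergent index 5
a_0=11:  p_0=11·1+0=11,  q_0=11·0+1=1
a_1=2:  p_1=2·11+1=23,  q_1=2·1+0=2
…
a_3=22:  p_3=22·57+23=1277,  q_3=22·5+2=112
a_4=2:  p_4=2·1277+57=2611,  q_4=2·112+5=229
a_5=2:  p_5=2·2611+1277=6499,  q_5=2·229+112=570
(x₁, y₁) = (6499, 570);  6499² − 130·570² = 1 ✓
(6499+570√130)^2 = 84474001 + 7408860√130
(6499+570√130)^3 = 1097993058499 + 96300361710√130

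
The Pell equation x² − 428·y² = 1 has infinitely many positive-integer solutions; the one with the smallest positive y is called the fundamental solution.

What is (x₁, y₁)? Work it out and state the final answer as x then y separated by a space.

d=428: √d = [20; 1,2,4,1,5,10,5,1,4,2,1,40] (ℓ=12, even), read p_11/q_11
i=0: a=20 ⇒ p=20, q=1
…
i=3: a=4 ⇒ p=269, q=13
…
i=6: a=10 ⇒ p=19571, q=946
…
i=9: a=4 ⇒ p=577179, q=27899
i=10: a=2 ⇒ p=1273708, q=61567
i=11: a=1 ⇒ p=1850887, q=89466
fundamental: x₁=1850887, y₁=89466  (since 3425782686769 − 428·8004165156 = 1)

1850887 89466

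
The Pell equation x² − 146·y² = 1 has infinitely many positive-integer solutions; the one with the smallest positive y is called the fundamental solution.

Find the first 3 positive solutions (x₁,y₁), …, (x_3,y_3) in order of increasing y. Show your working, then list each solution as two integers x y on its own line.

√146 → a₀=12, period (12,24); ℓ=2 even so k=1
a_0=12:  p_0=12·1+0=12,  q_0=12·0+1=1
a_1=12:  p_1=12·12+1=145,  q_1=12·1+0=12
→ (145, 12).  Check: 145²=21025, 146·12²=21024, difference 1.
k=2:  x_2 = 145·145+146·12·12 = 42049,  y_2 = 145·12+12·145 = 3480
k=3:  x_3 = 145·42049+146·12·3480 = 12194065,  y_3 = 145·3480+12·42049 = 1009188

145 12
42049 3480
12194065 1009188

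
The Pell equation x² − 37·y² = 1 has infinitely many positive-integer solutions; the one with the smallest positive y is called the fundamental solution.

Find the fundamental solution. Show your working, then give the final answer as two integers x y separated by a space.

73 12

√37 = [6; 12, …], period ℓ=1 (odd) → k=1
step 0: (6, 1)  from 6·(1,0) + (0,1)
step 1: (73, 12)  from 12·(6,1) + (1,0)
(x₁, y₁) = (73, 12);  73² − 37·12² = 1 ✓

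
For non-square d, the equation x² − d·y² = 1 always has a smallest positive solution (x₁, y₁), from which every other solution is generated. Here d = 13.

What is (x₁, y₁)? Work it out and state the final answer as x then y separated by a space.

649 180

[3; 1,1,1,1,6] for √13; ℓ=5 ⇒ convergent index 9
step 0: (3, 1)  from 3·(1,0) + (0,1)
step 1: (4, 1)  from 1·(3,1) + (1,0)
step 2: (7, 2)  from 1·(4,1) + (3,1)
step 3: (11, 3)  from 1·(7,2) + (4,1)
…
step 5: (119, 33)  from 6·(18,5) + (11,3)
step 6: (137, 38)  from 1·(119,33) + (18,5)
step 7: (256, 71)  from 1·(137,38) + (119,33)
step 8: (393, 109)  from 1·(256,71) + (137,38)
step 9: (649, 180)  from 1·(393,109) + (256,71)
(x₁, y₁) = (649, 180);  649² − 13·180² = 1 ✓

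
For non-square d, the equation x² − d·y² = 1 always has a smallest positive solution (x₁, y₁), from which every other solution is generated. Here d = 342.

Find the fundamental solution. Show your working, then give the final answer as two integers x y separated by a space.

d=342: √d = [18; 2,36] (ℓ=2, even), read p_1/q_1
step 0: (18, 1)  from 18·(1,0) + (0,1)
step 1: (37, 2)  from 2·(18,1) + (1,0)
(x₁, y₁) = (37, 2);  37² − 342·2² = 1 ✓

37 2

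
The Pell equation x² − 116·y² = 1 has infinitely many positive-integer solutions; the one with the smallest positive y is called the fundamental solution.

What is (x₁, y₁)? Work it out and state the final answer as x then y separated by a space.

9801 910

√116 = [10; 1,3,2,1,4,1,2,3,1,20, …], period ℓ=10 (even) → k=9
step 0: (10, 1)  from 10·(1,0) + (0,1)
step 1: (11, 1)  from 1·(10,1) + (1,0)
step 2: (43, 4)  from 3·(11,1) + (10,1)
…
step 4: (140, 13)  from 1·(97,9) + (43,4)
step 5: (657, 61)  from 4·(140,13) + (97,9)
…
step 8: (7550, 701)  from 3·(2251,209) + (797,74)
step 9: (9801, 910)  from 1·(7550,701) + (2251,209)
fundamental: x₁=9801, y₁=910  (since 96059601 − 116·828100 = 1)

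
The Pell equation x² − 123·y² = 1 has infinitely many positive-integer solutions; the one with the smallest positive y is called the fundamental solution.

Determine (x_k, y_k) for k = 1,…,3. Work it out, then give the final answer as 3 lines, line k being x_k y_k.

122 11
29767 2684
7263026 654885

d=123: √d = [11; 11,22] (ℓ=2, even), read p_1/q_1
a_0=11:  p_0=11·1+0=11,  q_0=11·0+1=1
a_1=11:  p_1=11·11+1=122,  q_1=11·1+0=11
→ (122, 11).  Check: 122²=14884, 123·11²=14883, difference 1.
(x_2, y_2) = (122·122 + 123·11·11, 122·11 + 11·122) = (29767, 2684)
(x_3, y_3) = (122·29767 + 123·11·2684, 122·2684 + 11·29767) = (7263026, 654885)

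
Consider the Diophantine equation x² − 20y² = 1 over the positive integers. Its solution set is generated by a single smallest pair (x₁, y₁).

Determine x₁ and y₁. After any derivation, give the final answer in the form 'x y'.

√20 = [4; 2,8, …], period ℓ=2 (even) → k=1
i=0: a=4 ⇒ p=4, q=1
i=1: a=2 ⇒ p=9, q=2
(x₁, y₁) = (9, 2);  9² − 20·2² = 1 ✓

9 2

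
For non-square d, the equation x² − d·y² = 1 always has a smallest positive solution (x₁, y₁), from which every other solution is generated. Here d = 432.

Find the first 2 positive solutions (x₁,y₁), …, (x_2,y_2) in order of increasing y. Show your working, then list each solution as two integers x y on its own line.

1351 65
3650401 175630

d=432: √d = [20; 1,3,1,1,1,3,1,40] (ℓ=8, even), read p_7/q_7
step 0: (20, 1)  from 20·(1,0) + (0,1)
…
step 3: (104, 5)  from 1·(83,4) + (21,1)
step 4: (187, 9)  from 1·(104,5) + (83,4)
step 5: (291, 14)  from 1·(187,9) + (104,5)
step 6: (1060, 51)  from 3·(291,14) + (187,9)
step 7: (1351, 65)  from 1·(1060,51) + (291,14)
→ (1351, 65).  Check: 1351²=1825201, 432·65²=1825200, difference 1.
k=2:  x_2 = 1351·1351+432·65·65 = 3650401,  y_2 = 1351·65+65·1351 = 175630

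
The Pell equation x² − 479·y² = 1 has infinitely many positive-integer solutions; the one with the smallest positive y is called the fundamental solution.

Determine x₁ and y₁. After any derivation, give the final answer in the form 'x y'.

2989440 136591

√479 = [21; 1,7,1,3,2,21,2,3,1,7,1,42, …], period ℓ=12 (even) → k=11
k=0  a_k=21  p_k/q_k = 21/1
…
k=2  a_k=7  p_k/q_k = 175/8
k=3  a_k=1  p_k/q_k = 197/9
k=4  a_k=3  p_k/q_k = 766/35
k=5  a_k=2  p_k/q_k = 1729/79
k=6  a_k=21  p_k/q_k = 37075/1694
k=7  a_k=2  p_k/q_k = 75879/3467
k=8  a_k=3  p_k/q_k = 264712/12095
k=9  a_k=1  p_k/q_k = 340591/15562
k=10  a_k=7  p_k/q_k = 2648849/121029
k=11  a_k=1  p_k/q_k = 2989440/136591
(x₁, y₁) = (2989440, 136591);  2989440² − 479·136591² = 1 ✓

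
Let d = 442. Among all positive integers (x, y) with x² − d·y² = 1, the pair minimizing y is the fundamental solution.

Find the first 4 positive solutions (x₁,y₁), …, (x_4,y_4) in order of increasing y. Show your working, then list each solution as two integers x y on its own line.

883 42
1559377 74172
2753858899 130987710
4863313256257 231324221688

d=442: √d = [21; 42] (ℓ=1, odd), read p_1/q_1
step 0: (21, 1)  from 21·(1,0) + (0,1)
step 1: (883, 42)  from 42·(21,1) + (1,0)
(x₁, y₁) = (883, 42);  883² − 442·42² = 1 ✓
(883+42√442)^2 = 1559377 + 74172√442
(883+42√442)^3 = 2753858899 + 130987710√442
(883+42√442)^4 = 4863313256257 + 231324221688√442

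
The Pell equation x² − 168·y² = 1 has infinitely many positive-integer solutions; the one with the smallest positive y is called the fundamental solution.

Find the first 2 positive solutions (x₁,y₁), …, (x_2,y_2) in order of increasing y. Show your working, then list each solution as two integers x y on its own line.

13 1
337 26

[12; 1,24] for √168; ℓ=2 ⇒ convergent index 1
step 0: (12, 1)  from 12·(1,0) + (0,1)
step 1: (13, 1)  from 1·(12,1) + (1,0)
→ (13, 1).  Check: 13²=169, 168·1²=168, difference 1.
n=2: (13,1)∘(13,1) = (13·13+168·1·1, 13·1+1·13) = (337,26)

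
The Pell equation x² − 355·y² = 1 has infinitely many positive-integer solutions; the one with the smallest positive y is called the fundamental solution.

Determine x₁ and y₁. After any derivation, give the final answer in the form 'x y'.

954809 50676

d=355: √d = [18; 1,5,3,3,1,6,1,3,3,5,1,36] (ℓ=12, even), read p_11/q_11
step 0: (18, 1)  from 18·(1,0) + (0,1)
…
step 2: (113, 6)  from 5·(19,1) + (18,1)
step 3: (358, 19)  from 3·(113,6) + (19,1)
…
step 6: (10457, 555)  from 6·(1545,82) + (1187,63)
step 7: (12002, 637)  from 1·(10457,555) + (1545,82)
step 8: (46463, 2466)  from 3·(12002,637) + (10457,555)
…
step 10: (803418, 42641)  from 5·(151391,8035) + (46463,2466)
step 11: (954809, 50676)  from 1·(803418,42641) + (151391,8035)
(x₁, y₁) = (954809, 50676);  954809² − 355·50676² = 1 ✓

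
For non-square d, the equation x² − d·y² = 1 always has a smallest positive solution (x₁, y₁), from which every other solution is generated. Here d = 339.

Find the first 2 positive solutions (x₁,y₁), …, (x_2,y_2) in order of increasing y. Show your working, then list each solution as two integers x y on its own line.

97970 5321
19196241799 1042596740

d=339: √d = [18; 2,2,2,1,17,1,2,2,2,36] (ℓ=10, even), read p_9/q_9
k=0  a_k=18  p_k/q_k = 18/1
…
k=2  a_k=2  p_k/q_k = 92/5
…
k=4  a_k=1  p_k/q_k = 313/17
…
k=7  a_k=2  p_k/q_k = 17252/937
k=8  a_k=2  p_k/q_k = 40359/2192
k=9  a_k=2  p_k/q_k = 97970/5321
(x₁, y₁) = (97970, 5321);  97970² − 339·5321² = 1 ✓
n=2: (97970,5321)∘(97970,5321) = (97970·97970+339·5321·5321, 97970·5321+5321·97970) = (19196241799,1042596740)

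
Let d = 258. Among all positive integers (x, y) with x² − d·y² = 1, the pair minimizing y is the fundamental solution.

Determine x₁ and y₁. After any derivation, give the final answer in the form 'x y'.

257 16

√258 → a₀=16, period (16,32); ℓ=2 even so k=1
k=0  a_k=16  p_k/q_k = 16/1
k=1  a_k=16  p_k/q_k = 257/16
fundamental: x₁=257, y₁=16  (since 66049 − 258·256 = 1)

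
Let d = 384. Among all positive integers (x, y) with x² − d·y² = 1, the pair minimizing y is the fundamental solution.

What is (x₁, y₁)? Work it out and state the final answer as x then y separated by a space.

√384 → a₀=19, period (1,1,2,9,2,1,1,38); ℓ=8 even so k=7
step 0: (19, 1)  from 19·(1,0) + (0,1)
…
step 4: (921, 47)  from 9·(98,5) + (39,2)
…
step 6: (2861, 146)  from 1·(1940,99) + (921,47)
step 7: (4801, 245)  from 1·(2861,146) + (1940,99)
(x₁, y₁) = (4801, 245);  4801² − 384·245² = 1 ✓

4801 245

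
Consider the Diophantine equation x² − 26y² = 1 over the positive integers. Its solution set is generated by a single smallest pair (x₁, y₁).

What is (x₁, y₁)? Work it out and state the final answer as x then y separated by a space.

d=26: √d = [5; 10] (ℓ=1, odd), read p_1/q_1
k=0  a_k=5  p_k/q_k = 5/1
k=1  a_k=10  p_k/q_k = 51/10
(x₁, y₁) = (51, 10);  51² − 26·10² = 1 ✓

51 10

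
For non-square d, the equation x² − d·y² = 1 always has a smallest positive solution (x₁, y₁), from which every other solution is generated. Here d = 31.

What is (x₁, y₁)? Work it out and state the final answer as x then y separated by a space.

√31 = [5; 1,1,3,5,3,1,1,10, …], period ℓ=8 (even) → k=7
i=0: a=5 ⇒ p=5, q=1
i=1: a=1 ⇒ p=6, q=1
…
i=3: a=3 ⇒ p=39, q=7
…
i=5: a=3 ⇒ p=657, q=118
i=6: a=1 ⇒ p=863, q=155
i=7: a=1 ⇒ p=1520, q=273
(x₁, y₁) = (1520, 273);  1520² − 31·273² = 1 ✓

1520 273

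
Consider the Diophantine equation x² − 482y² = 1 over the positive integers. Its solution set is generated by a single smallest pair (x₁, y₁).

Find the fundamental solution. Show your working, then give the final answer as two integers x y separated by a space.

483 22

√482 → a₀=21, period (1,20,1,42); ℓ=4 even so k=3
a_0=21:  p_0=21·1+0=21,  q_0=21·0+1=1
a_1=1:  p_1=1·21+1=22,  q_1=1·1+0=1
a_2=20:  p_2=20·22+21=461,  q_2=20·1+1=21
a_3=1:  p_3=1·461+22=483,  q_3=1·21+1=22
fundamental: x₁=483, y₁=22  (since 233289 − 482·484 = 1)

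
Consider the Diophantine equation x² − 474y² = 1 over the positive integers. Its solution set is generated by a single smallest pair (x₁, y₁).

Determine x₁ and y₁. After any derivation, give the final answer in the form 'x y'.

193549 8890

√474 → a₀=21, period (1,3,2,1,1,…,3,1,42); ℓ=14 even so k=13
a_0=21:  p_0=21·1+0=21,  q_0=21·0+1=1
…
a_5=1:  p_5=1·283+196=479,  q_5=1·13+9=22
a_6=1:  p_6=1·479+283=762,  q_6=1·22+13=35
…
a_10=1:  p_10=1·10864+5813=16677,  q_10=1·499+267=766
…
a_12=3:  p_12=3·44218+16677=149331,  q_12=3·2031+766=6859
a_13=1:  p_13=1·149331+44218=193549,  q_13=1·6859+2031=8890
(x₁, y₁) = (193549, 8890);  193549² − 474·8890² = 1 ✓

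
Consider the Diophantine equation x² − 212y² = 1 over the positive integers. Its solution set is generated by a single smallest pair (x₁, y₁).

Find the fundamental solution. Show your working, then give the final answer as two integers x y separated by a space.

66249 4550

√212 → a₀=14, period (1,1,3,1,1,…,1,1,28); ℓ=14 even so k=13
step 0: (14, 1)  from 14·(1,0) + (0,1)
step 1: (15, 1)  from 1·(14,1) + (1,0)
…
step 3: (102, 7)  from 3·(29,2) + (15,1)
step 4: (131, 9)  from 1·(102,7) + (29,2)
step 5: (233, 16)  from 1·(131,9) + (102,7)
step 6: (364, 25)  from 1·(233,16) + (131,9)
…
step 8: (2781, 191)  from 1·(2417,166) + (364,25)
step 9: (5198, 357)  from 1·(2781,191) + (2417,166)
step 10: (7979, 548)  from 1·(5198,357) + (2781,191)
…
step 12: (37114, 2549)  from 1·(29135,2001) + (7979,548)
step 13: (66249, 4550)  from 1·(37114,2549) + (29135,2001)
(x₁, y₁) = (66249, 4550);  66249² − 212·4550² = 1 ✓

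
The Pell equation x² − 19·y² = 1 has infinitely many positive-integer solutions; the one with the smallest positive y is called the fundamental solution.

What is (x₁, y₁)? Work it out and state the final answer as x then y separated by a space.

[4; 2,1,3,1,2,8] for √19; ℓ=6 ⇒ convergent index 5
step 0: (4, 1)  from 4·(1,0) + (0,1)
step 1: (9, 2)  from 2·(4,1) + (1,0)
step 2: (13, 3)  from 1·(9,2) + (4,1)
…
step 4: (61, 14)  from 1·(48,11) + (13,3)
step 5: (170, 39)  from 2·(61,14) + (48,11)
fundamental: x₁=170, y₁=39  (since 28900 − 19·1521 = 1)

170 39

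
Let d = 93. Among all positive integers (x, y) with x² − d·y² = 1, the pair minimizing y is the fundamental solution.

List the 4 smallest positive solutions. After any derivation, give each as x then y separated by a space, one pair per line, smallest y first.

12151 1260
295293601 30620520
7176225079351 744139875780
174396621583094401 18084087230585040

√93 → a₀=9, period (1,1,1,4,6,4,1,1,1,18); ℓ=10 even so k=9
k=0  a_k=9  p_k/q_k = 9/1
…
k=2  a_k=1  p_k/q_k = 19/2
…
k=4  a_k=4  p_k/q_k = 135/14
k=5  a_k=6  p_k/q_k = 839/87
…
k=7  a_k=1  p_k/q_k = 4330/449
k=8  a_k=1  p_k/q_k = 7821/811
k=9  a_k=1  p_k/q_k = 12151/1260
fundamental: x₁=12151, y₁=1260  (since 147646801 − 93·1587600 = 1)
(12151+1260√93)^2 = 295293601 + 30620520√93
(12151+1260√93)^3 = 7176225079351 + 744139875780√93
(12151+1260√93)^4 = 174396621583094401 + 18084087230585040√93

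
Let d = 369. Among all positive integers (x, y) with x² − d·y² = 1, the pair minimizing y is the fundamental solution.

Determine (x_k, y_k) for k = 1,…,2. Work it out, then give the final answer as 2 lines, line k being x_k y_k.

8396801 437120
141012534067201 7340819306240

d=369: √d = [19; 4,1,3,2,7,4,7,2,3,1,4,38] (ℓ=12, even), read p_11/q_11
i=0: a=19 ⇒ p=19, q=1
i=1: a=4 ⇒ p=77, q=4
i=2: a=1 ⇒ p=96, q=5
…
i=9: a=3 ⇒ p=1364557, q=71036
i=10: a=1 ⇒ p=1758061, q=91521
i=11: a=4 ⇒ p=8396801, q=437120
(x₁, y₁) = (8396801, 437120);  8396801² − 369·437120² = 1 ✓
(x_2, y_2) = (8396801·8396801 + 369·437120·437120, 8396801·437120 + 437120·8396801) = (141012534067201, 7340819306240)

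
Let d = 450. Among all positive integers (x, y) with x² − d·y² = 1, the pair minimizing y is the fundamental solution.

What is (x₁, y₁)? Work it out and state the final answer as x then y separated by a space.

19601 924

d=450: √d = [21; 4,1,2,4,2,1,4,42] (ℓ=8, even), read p_7/q_7
i=0: a=21 ⇒ p=21, q=1
…
i=5: a=2 ⇒ p=2885, q=136
i=6: a=1 ⇒ p=4179, q=197
i=7: a=4 ⇒ p=19601, q=924
(x₁, y₁) = (19601, 924);  19601² − 450·924² = 1 ✓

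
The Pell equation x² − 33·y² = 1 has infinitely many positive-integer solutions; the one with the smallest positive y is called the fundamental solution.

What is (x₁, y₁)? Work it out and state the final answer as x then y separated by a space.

23 4

√33 = [5; 1,2,1,10, …], period ℓ=4 (even) → k=3
a_0=5:  p_0=5·1+0=5,  q_0=5·0+1=1
…
a_2=2:  p_2=2·6+5=17,  q_2=2·1+1=3
a_3=1:  p_3=1·17+6=23,  q_3=1·3+1=4
→ (23, 4).  Check: 23²=529, 33·4²=528, difference 1.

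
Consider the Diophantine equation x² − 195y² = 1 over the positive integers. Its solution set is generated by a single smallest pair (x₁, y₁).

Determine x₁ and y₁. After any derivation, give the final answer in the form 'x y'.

√195 = [13; 1,26, …], period ℓ=2 (even) → k=1
step 0: (13, 1)  from 13·(1,0) + (0,1)
step 1: (14, 1)  from 1·(13,1) + (1,0)
fundamental: x₁=14, y₁=1  (since 196 − 195·1 = 1)

14 1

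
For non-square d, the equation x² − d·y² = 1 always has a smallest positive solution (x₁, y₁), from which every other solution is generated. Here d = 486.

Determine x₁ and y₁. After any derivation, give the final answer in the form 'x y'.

485 22

d=486: √d = [22; 22,44] (ℓ=2, even), read p_1/q_1
step 0: (22, 1)  from 22·(1,0) + (0,1)
step 1: (485, 22)  from 22·(22,1) + (1,0)
fundamental: x₁=485, y₁=22  (since 235225 − 486·484 = 1)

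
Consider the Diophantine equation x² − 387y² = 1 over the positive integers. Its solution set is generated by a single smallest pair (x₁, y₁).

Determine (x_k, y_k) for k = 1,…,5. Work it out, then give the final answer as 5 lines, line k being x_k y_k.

√387 = [19; 1,2,19,2,1,38, …], period ℓ=6 (even) → k=5
a_0=19:  p_0=19·1+0=19,  q_0=19·0+1=1
…
a_2=2:  p_2=2·20+19=59,  q_2=2·1+1=3
a_3=19:  p_3=19·59+20=1141,  q_3=19·3+1=58
a_4=2:  p_4=2·1141+59=2341,  q_4=2·58+3=119
a_5=1:  p_5=1·2341+1141=3482,  q_5=1·119+58=177
fundamental: x₁=3482, y₁=177  (since 12124324 − 387·31329 = 1)
(3482+177√387)^2 = 24248647 + 1232628√387
(3482+177√387)^3 = 168867574226 + 8584021215√387
(3482+177√387)^4 = 1175993762661217 + 59779122508632√387
(3482+177√387)^5 = 8189620394305140962 + 416301800566092033√387

3482 177
24248647 1232628
168867574226 8584021215
1175993762661217 59779122508632
8189620394305140962 416301800566092033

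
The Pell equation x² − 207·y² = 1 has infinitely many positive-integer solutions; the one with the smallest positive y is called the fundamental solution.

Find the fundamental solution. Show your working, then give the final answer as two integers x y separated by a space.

1151 80

d=207: √d = [14; 2,1,1,2,1,1,2,28] (ℓ=8, even), read p_7/q_7
k=0  a_k=14  p_k/q_k = 14/1
k=1  a_k=2  p_k/q_k = 29/2
…
k=6  a_k=1  p_k/q_k = 446/31
k=7  a_k=2  p_k/q_k = 1151/80
→ (1151, 80).  Check: 1151²=1324801, 207·80²=1324800, difference 1.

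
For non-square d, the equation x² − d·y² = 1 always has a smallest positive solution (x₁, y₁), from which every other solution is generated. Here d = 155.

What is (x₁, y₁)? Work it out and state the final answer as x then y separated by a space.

249 20

[12; 2,4,2,24] for √155; ℓ=4 ⇒ convergent index 3
step 0: (12, 1)  from 12·(1,0) + (0,1)
step 1: (25, 2)  from 2·(12,1) + (1,0)
step 2: (112, 9)  from 4·(25,2) + (12,1)
step 3: (249, 20)  from 2·(112,9) + (25,2)
→ (249, 20).  Check: 249²=62001, 155·20²=62000, difference 1.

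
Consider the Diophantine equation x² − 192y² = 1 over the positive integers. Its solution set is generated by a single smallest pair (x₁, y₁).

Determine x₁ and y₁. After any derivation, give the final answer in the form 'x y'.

√192 = [13; 1,5,1,26, …], period ℓ=4 (even) → k=3
step 0: (13, 1)  from 13·(1,0) + (0,1)
…
step 2: (83, 6)  from 5·(14,1) + (13,1)
step 3: (97, 7)  from 1·(83,6) + (14,1)
fundamental: x₁=97, y₁=7  (since 9409 − 192·49 = 1)

97 7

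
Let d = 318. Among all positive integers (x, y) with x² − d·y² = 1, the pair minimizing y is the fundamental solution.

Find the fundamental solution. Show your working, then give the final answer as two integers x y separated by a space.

[17; 1,4,1,34] for √318; ℓ=4 ⇒ convergent index 3
a_0=17:  p_0=17·1+0=17,  q_0=17·0+1=1
…
a_2=4:  p_2=4·18+17=89,  q_2=4·1+1=5
a_3=1:  p_3=1·89+18=107,  q_3=1·5+1=6
→ (107, 6).  Check: 107²=11449, 318·6²=11448, difference 1.

107 6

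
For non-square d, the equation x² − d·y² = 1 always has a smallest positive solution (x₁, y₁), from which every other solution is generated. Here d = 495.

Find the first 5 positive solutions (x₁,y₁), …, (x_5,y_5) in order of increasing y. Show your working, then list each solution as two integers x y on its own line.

89 4
15841 712
2819609 126732
501874561 22557584
89330852249 4015123220

d=495: √d = [22; 4,44] (ℓ=2, even), read p_1/q_1
i=0: a=22 ⇒ p=22, q=1
i=1: a=4 ⇒ p=89, q=4
(x₁, y₁) = (89, 4);  89² − 495·4² = 1 ✓
(x_2, y_2) = (89·89 + 495·4·4, 89·4 + 4·89) = (15841, 712)
(x_3, y_3) = (89·15841 + 495·4·712, 89·712 + 4·15841) = (2819609, 126732)
(x_4, y_4) = (89·2819609 + 495·4·126732, 89·126732 + 4·2819609) = (501874561, 22557584)
(x_5, y_5) = (89·501874561 + 495·4·22557584, 89·22557584 + 4·501874561) = (89330852249, 4015123220)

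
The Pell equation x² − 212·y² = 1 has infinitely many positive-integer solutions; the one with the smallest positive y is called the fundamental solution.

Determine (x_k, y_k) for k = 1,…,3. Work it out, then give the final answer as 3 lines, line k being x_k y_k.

√212 → a₀=14, period (1,1,3,1,1,…,1,1,28); ℓ=14 even so k=13
a_0=14:  p_0=14·1+0=14,  q_0=14·0+1=1
…
a_3=3:  p_3=3·29+15=102,  q_3=3·2+1=7
a_4=1:  p_4=1·102+29=131,  q_4=1·7+2=9
…
a_7=6:  p_7=6·364+233=2417,  q_7=6·25+16=166
a_8=1:  p_8=1·2417+364=2781,  q_8=1·166+25=191
a_9=1:  p_9=1·2781+2417=5198,  q_9=1·191+166=357
…
a_12=1:  p_12=1·29135+7979=37114,  q_12=1·2001+548=2549
a_13=1:  p_13=1·37114+29135=66249,  q_13=1·2549+2001=4550
→ (66249, 4550).  Check: 66249²=4388930001, 212·4550²=4388930000, difference 1.
(66249+4550√212)^2 = 8777860001 + 602865900√212
(66249+4550√212)^3 = 1163048894346249 + 79878526013650√212

66249 4550
8777860001 602865900
1163048894346249 79878526013650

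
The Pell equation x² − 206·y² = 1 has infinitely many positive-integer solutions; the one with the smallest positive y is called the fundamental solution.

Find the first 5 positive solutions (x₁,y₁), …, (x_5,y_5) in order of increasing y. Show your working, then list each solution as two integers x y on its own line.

59535 4148
7088832449 493902360
844067279642895 58808954001052
100503090979990675201 7002382152411359280
11966903042143422416540175 833773642828811595468548

[14; 2,1,5,14,5,1,2,28] for √206; ℓ=8 ⇒ convergent index 7
step 0: (14, 1)  from 14·(1,0) + (0,1)
…
step 6: (20998, 1463)  from 1·(17539,1222) + (3459,241)
step 7: (59535, 4148)  from 2·(20998,1463) + (17539,1222)
→ (59535, 4148).  Check: 59535²=3544416225, 206·4148²=3544416224, difference 1.
(x_2, y_2) = (59535·59535 + 206·4148·4148, 59535·4148 + 4148·59535) = (7088832449, 493902360)
(x_3, y_3) = (59535·7088832449 + 206·4148·493902360, 59535·493902360 + 4148·7088832449) = (844067279642895, 58808954001052)
(x_4, y_4) = (59535·844067279642895 + 206·4148·58808954001052, 59535·58808954001052 + 4148·844067279642895) = (100503090979990675201, 7002382152411359280)
(x_5, y_5) = (59535·100503090979990675201 + 206·4148·7002382152411359280, 59535·7002382152411359280 + 4148·100503090979990675201) = (11966903042143422416540175, 833773642828811595468548)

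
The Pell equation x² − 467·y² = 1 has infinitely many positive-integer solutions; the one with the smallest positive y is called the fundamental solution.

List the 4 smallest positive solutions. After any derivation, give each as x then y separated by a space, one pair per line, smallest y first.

1625626 75225
5285319783751 244575431700
17183906517558380626 795176361465413175
55869210433019434807260001 2585318735566902940613400

√467 = [21; 1,1,1,1,3,…,1,1,42, …], period ℓ=14 (even) → k=13
i=0: a=21 ⇒ p=21, q=1
i=1: a=1 ⇒ p=22, q=1
…
i=3: a=1 ⇒ p=65, q=3
i=4: a=1 ⇒ p=108, q=5
i=5: a=3 ⇒ p=389, q=18
i=6: a=3 ⇒ p=1275, q=59
i=7: a=21 ⇒ p=27164, q=1257
i=8: a=3 ⇒ p=82767, q=3830
…
i=10: a=1 ⇒ p=358232, q=16577
…
i=12: a=1 ⇒ p=991929, q=45901
i=13: a=1 ⇒ p=1625626, q=75225
(x₁, y₁) = (1625626, 75225);  1625626² − 467·75225² = 1 ✓
k=2:  x_2 = 1625626·1625626+467·75225·75225 = 5285319783751,  y_2 = 1625626·75225+75225·1625626 = 244575431700
k=3:  x_3 = 1625626·5285319783751+467·75225·244575431700 = 17183906517558380626,  y_3 = 1625626·244575431700+75225·5285319783751 = 795176361465413175
k=4:  x_4 = 1625626·17183906517558380626+467·75225·795176361465413175 = 55869210433019434807260001,  y_4 = 1625626·795176361465413175+75225·17183906517558380626 = 2585318735566902940613400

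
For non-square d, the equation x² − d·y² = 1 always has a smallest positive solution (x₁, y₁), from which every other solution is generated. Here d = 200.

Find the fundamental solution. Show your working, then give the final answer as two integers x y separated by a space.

99 7

[14; 7,28] for √200; ℓ=2 ⇒ convergent index 1
step 0: (14, 1)  from 14·(1,0) + (0,1)
step 1: (99, 7)  from 7·(14,1) + (1,0)
→ (99, 7).  Check: 99²=9801, 200·7²=9800, difference 1.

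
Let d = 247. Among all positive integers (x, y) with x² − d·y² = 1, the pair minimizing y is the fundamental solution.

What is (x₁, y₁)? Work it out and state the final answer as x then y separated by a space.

85292 5427

[15; 1,2,1,1,9,1,9,1,1,2,1,30] for √247; ℓ=12 ⇒ convergent index 11
i=0: a=15 ⇒ p=15, q=1
…
i=6: a=1 ⇒ p=1163, q=74
…
i=8: a=1 ⇒ p=12683, q=807
i=9: a=1 ⇒ p=24203, q=1540
i=10: a=2 ⇒ p=61089, q=3887
i=11: a=1 ⇒ p=85292, q=5427
→ (85292, 5427).  Check: 85292²=7274725264, 247·5427²=7274725263, difference 1.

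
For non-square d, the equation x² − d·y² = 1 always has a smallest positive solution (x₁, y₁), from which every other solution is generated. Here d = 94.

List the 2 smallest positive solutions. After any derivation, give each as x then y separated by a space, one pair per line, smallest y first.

√94 → a₀=9, period (1,2,3,1,1,…,2,1,18); ℓ=16 even so k=15
step 0: (9, 1)  from 9·(1,0) + (0,1)
step 1: (10, 1)  from 1·(9,1) + (1,0)
…
step 3: (97, 10)  from 3·(29,3) + (10,1)
…
step 6: (1241, 128)  from 5·(223,23) + (126,13)
…
step 14: (1490361, 153719)  from 2·(652934,67345) + (184493,19029)
step 15: (2143295, 221064)  from 1·(1490361,153719) + (652934,67345)
fundamental: x₁=2143295, y₁=221064  (since 4593713457025 − 94·48869292096 = 1)
k=2:  x_2 = 2143295·2143295+94·221064·221064 = 9187426914049,  y_2 = 2143295·221064+221064·2143295 = 947610731760

2143295 221064
9187426914049 947610731760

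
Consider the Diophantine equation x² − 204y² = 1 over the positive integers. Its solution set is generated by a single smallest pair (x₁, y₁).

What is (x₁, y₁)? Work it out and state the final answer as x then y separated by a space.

4999 350

√204 → a₀=14, period (3,1,1,6,1,1,3,28); ℓ=8 even so k=7
i=0: a=14 ⇒ p=14, q=1
i=1: a=3 ⇒ p=43, q=3
…
i=3: a=1 ⇒ p=100, q=7
…
i=5: a=1 ⇒ p=757, q=53
i=6: a=1 ⇒ p=1414, q=99
i=7: a=3 ⇒ p=4999, q=350
(x₁, y₁) = (4999, 350);  4999² − 204·350² = 1 ✓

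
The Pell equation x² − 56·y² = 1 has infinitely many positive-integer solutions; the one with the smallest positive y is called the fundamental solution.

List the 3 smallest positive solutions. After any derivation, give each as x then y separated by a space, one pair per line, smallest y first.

15 2
449 60
13455 1798

√56 = [7; 2,14, …], period ℓ=2 (even) → k=1
a_0=7:  p_0=7·1+0=7,  q_0=7·0+1=1
a_1=2:  p_1=2·7+1=15,  q_1=2·1+0=2
fundamental: x₁=15, y₁=2  (since 225 − 56·4 = 1)
(x_2, y_2) = (15·15 + 56·2·2, 15·2 + 2·15) = (449, 60)
(x_3, y_3) = (15·449 + 56·2·60, 15·60 + 2·449) = (13455, 1798)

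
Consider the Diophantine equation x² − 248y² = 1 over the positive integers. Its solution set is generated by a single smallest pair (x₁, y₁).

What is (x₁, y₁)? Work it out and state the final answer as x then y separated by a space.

63 4

√248 → a₀=15, period (1,2,1,30); ℓ=4 even so k=3
step 0: (15, 1)  from 15·(1,0) + (0,1)
…
step 2: (47, 3)  from 2·(16,1) + (15,1)
step 3: (63, 4)  from 1·(47,3) + (16,1)
(x₁, y₁) = (63, 4);  63² − 248·4² = 1 ✓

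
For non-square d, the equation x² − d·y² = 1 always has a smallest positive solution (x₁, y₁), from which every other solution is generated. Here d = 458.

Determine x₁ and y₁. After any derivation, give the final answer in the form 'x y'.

22899 1070

√458 = [21; 2,2,42, …], period ℓ=3 (odd) → k=5
step 0: (21, 1)  from 21·(1,0) + (0,1)
…
step 4: (9181, 429)  from 2·(4537,212) + (107,5)
step 5: (22899, 1070)  from 2·(9181,429) + (4537,212)
fundamental: x₁=22899, y₁=1070  (since 524364201 − 458·1144900 = 1)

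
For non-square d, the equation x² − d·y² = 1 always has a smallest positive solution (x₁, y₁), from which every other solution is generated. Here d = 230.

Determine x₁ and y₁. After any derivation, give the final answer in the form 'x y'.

√230 → a₀=15, period (6,30); ℓ=2 even so k=1
k=0  a_k=15  p_k/q_k = 15/1
k=1  a_k=6  p_k/q_k = 91/6
(x₁, y₁) = (91, 6);  91² − 230·6² = 1 ✓

91 6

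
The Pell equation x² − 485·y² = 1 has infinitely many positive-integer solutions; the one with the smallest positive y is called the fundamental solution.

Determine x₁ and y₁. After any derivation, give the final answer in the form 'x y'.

969 44

√485 → a₀=22, period (44); ℓ=1 odd so k=1
k=0  a_k=22  p_k/q_k = 22/1
k=1  a_k=44  p_k/q_k = 969/44
→ (969, 44).  Check: 969²=938961, 485·44²=938960, difference 1.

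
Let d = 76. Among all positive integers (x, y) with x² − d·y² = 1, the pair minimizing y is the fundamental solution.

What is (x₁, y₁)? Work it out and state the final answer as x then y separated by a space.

√76 → a₀=8, period (1,2,1,1,5,4,5,1,1,2,1,16); ℓ=12 even so k=11
a_0=8:  p_0=8·1+0=8,  q_0=8·0+1=1
a_1=1:  p_1=1·8+1=9,  q_1=1·1+0=1
…
a_3=1:  p_3=1·26+9=35,  q_3=1·3+1=4
…
a_7=5:  p_7=5·1421+340=7445,  q_7=5·163+39=854
a_8=1:  p_8=1·7445+1421=8866,  q_8=1·854+163=1017
…
a_10=2:  p_10=2·16311+8866=41488,  q_10=2·1871+1017=4759
a_11=1:  p_11=1·41488+16311=57799,  q_11=1·4759+1871=6630
(x₁, y₁) = (57799, 6630);  57799² − 76·6630² = 1 ✓

57799 6630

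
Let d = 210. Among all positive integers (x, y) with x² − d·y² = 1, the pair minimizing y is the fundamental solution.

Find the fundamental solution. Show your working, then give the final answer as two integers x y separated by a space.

29 2

√210 = [14; 2,28, …], period ℓ=2 (even) → k=1
step 0: (14, 1)  from 14·(1,0) + (0,1)
step 1: (29, 2)  from 2·(14,1) + (1,0)
→ (29, 2).  Check: 29²=841, 210·2²=840, difference 1.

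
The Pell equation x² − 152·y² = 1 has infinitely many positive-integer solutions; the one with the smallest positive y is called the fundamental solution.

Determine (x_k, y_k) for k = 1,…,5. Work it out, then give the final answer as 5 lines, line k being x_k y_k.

√152 → a₀=12, period (3,24); ℓ=2 even so k=1
a_0=12:  p_0=12·1+0=12,  q_0=12·0+1=1
a_1=3:  p_1=3·12+1=37,  q_1=3·1+0=3
→ (37, 3).  Check: 37²=1369, 152·3²=1368, difference 1.
n=2: (37,3)∘(37,3) = (37·37+152·3·3, 37·3+3·37) = (2737,222)
n=3: (2737,222)∘(37,3) = (37·2737+152·3·222, 37·222+3·2737) = (202501,16425)
n=4: (202501,16425)∘(37,3) = (37·202501+152·3·16425, 37·16425+3·202501) = (14982337,1215228)
n=5: (14982337,1215228)∘(37,3) = (37·14982337+152·3·1215228, 37·1215228+3·14982337) = (1108490437,89910447)

37 3
2737 222
202501 16425
14982337 1215228
1108490437 89910447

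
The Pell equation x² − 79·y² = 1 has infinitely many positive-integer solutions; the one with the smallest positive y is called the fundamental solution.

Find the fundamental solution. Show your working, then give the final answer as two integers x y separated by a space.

80 9

[8; 1,7,1,16] for √79; ℓ=4 ⇒ convergent index 3
k=0  a_k=8  p_k/q_k = 8/1
…
k=2  a_k=7  p_k/q_k = 71/8
k=3  a_k=1  p_k/q_k = 80/9
(x₁, y₁) = (80, 9);  80² − 79·9² = 1 ✓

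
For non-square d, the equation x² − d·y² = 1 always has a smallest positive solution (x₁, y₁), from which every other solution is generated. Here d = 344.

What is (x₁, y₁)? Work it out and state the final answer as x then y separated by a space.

√344 = [18; 1,1,4,1,3,1,4,1,1,36, …], period ℓ=10 (even) → k=9
k=0  a_k=18  p_k/q_k = 18/1
…
k=3  a_k=4  p_k/q_k = 167/9
k=4  a_k=1  p_k/q_k = 204/11
k=5  a_k=3  p_k/q_k = 779/42
k=6  a_k=1  p_k/q_k = 983/53
k=7  a_k=4  p_k/q_k = 4711/254
k=8  a_k=1  p_k/q_k = 5694/307
k=9  a_k=1  p_k/q_k = 10405/561
fundamental: x₁=10405, y₁=561  (since 108264025 − 344·314721 = 1)

10405 561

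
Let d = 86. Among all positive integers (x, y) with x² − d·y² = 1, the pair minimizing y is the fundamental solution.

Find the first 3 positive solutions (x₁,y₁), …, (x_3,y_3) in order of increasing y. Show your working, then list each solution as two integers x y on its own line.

d=86: √d = [9; 3,1,1,1,8,1,1,1,3,18] (ℓ=10, even), read p_9/q_9
i=0: a=9 ⇒ p=9, q=1
i=1: a=3 ⇒ p=28, q=3
i=2: a=1 ⇒ p=37, q=4
…
i=5: a=8 ⇒ p=881, q=95
i=6: a=1 ⇒ p=983, q=106
i=7: a=1 ⇒ p=1864, q=201
i=8: a=1 ⇒ p=2847, q=307
i=9: a=3 ⇒ p=10405, q=1122
(x₁, y₁) = (10405, 1122);  10405² − 86·1122² = 1 ✓
k=2:  x_2 = 10405·10405+86·1122·1122 = 216528049,  y_2 = 10405·1122+1122·10405 = 23348820
k=3:  x_3 = 10405·216528049+86·1122·23348820 = 4505948689285,  y_3 = 10405·23348820+1122·216528049 = 485888943078

10405 1122
216528049 23348820
4505948689285 485888943078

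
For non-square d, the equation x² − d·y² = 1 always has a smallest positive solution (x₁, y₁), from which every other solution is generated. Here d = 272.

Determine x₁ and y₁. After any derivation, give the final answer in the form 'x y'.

√272 = [16; 2,32, …], period ℓ=2 (even) → k=1
i=0: a=16 ⇒ p=16, q=1
i=1: a=2 ⇒ p=33, q=2
fundamental: x₁=33, y₁=2  (since 1089 − 272·4 = 1)

33 2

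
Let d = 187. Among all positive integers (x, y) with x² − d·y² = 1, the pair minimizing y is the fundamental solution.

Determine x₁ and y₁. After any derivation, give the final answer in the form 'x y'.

d=187: √d = [13; 1,2,13,2,1,26] (ℓ=6, even), read p_5/q_5
step 0: (13, 1)  from 13·(1,0) + (0,1)
step 1: (14, 1)  from 1·(13,1) + (1,0)
step 2: (41, 3)  from 2·(14,1) + (13,1)
step 3: (547, 40)  from 13·(41,3) + (14,1)
step 4: (1135, 83)  from 2·(547,40) + (41,3)
step 5: (1682, 123)  from 1·(1135,83) + (547,40)
→ (1682, 123).  Check: 1682²=2829124, 187·123²=2829123, difference 1.

1682 123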